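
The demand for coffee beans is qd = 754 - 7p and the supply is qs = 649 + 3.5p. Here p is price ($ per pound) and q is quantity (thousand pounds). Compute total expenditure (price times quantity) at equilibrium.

At equilibrium qd = qs, so 754 - 7p = 649 + 3.5p; collecting terms, 105 = 10.5p and p* = 10.
From the demand curve, q* = 754 - 7(10) = 684.
Total expenditure = p* × q* = 10 × 684 = 6840.

Total expenditure = 6840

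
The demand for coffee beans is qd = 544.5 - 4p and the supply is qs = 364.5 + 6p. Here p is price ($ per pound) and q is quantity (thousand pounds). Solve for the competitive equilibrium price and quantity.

p* = 18, q* = 472.5

At equilibrium qd = qs, so 544.5 - 4p = 364.5 + 6p; collecting terms, 180 = 10p and p* = 18.
Then q* = 544.5 - 4(18) = 472.5.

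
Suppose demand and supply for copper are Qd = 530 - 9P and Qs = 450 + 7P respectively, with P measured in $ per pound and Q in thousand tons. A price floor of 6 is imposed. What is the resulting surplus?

At P = 6: Qd = 476 and Qs = 492.
Surplus = Qs - Qd = 492 - 476 = 16.

Surplus = 16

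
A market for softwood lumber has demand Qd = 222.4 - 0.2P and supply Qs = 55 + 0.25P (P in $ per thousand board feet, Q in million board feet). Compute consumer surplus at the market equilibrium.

Consumer surplus = 54760

Set Qd = Qs: 222.4 - 0.2P = 55 + 0.25P, so 167.4 = 0.45P and P* = 372.
Substitute back: Q* = 222.4 - 0.2(372) = 148.
Demand choke price (Qd = 0): P = 222.4/0.2 = 1112. Consumer surplus = ½ × (1112 - 372) × 148 = 54760.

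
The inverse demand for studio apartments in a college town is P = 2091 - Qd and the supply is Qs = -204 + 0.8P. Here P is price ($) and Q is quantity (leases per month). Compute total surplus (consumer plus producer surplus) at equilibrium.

Total surplus = 749088

Inverting to quantity form: Qd = 2091 - P.
Equating demand and supply, 2091 - P = -204 + 0.8P gives 1.8P = 2295, so P* = 1275.
Then Q* = 2091 - 1275 = 816.
Demand choke price = 2091; supply choke price = 255. CS = ½(2091 - 1275)(816) = 332928; PS = ½(1275 - 255)(816) = 416160. Total surplus = 749088.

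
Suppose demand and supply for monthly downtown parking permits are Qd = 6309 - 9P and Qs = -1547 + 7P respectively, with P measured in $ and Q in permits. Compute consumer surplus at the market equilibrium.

The market clears where 6309 - 9P = -1547 + 7P. Rearranging, 16P = 7856, hence P* = 491.
Substitute back: Q* = 6309 - 9(491) = 1890.
Demand choke price (Qd = 0): P = 6309/9 = 701. Consumer surplus = ½ × (701 - 491) × 1890 = 198450.

Consumer surplus = 198450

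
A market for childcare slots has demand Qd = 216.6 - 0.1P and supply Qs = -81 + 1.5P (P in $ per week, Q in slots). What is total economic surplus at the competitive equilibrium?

Set Qd = Qs: 216.6 - 0.1P = -81 + 1.5P, so 297.6 = 1.6P and P* = 186.
Plugging P* into demand: Q* = 216.6 - 0.1(186) = 198.
Demand choke price = 2166; supply choke price = 54. CS = ½(2166 - 186)(198) = 196020; PS = ½(186 - 54)(198) = 13068. Total surplus = 209088.

Total surplus = 209088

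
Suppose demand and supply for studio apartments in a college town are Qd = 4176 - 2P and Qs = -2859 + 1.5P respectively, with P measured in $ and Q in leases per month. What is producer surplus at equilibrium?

Producer surplus = 8112

At equilibrium Qd = Qs, so 4176 - 2P = -2859 + 1.5P; collecting terms, 7035 = 3.5P and P* = 2010.
From the demand curve, Q* = 4176 - 2(2010) = 156.
Supply choke price (Qs = 0): P = 1906. Producer surplus = ½ × (2010 - 1906) × 156 = 8112.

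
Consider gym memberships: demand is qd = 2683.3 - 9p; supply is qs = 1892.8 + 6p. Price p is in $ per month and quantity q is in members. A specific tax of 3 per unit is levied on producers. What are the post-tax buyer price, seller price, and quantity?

p_b = 53.9, p_s = 50.9, q = 2198.2

Producers keep p_s = p_b - 3 per unit, so supply in terms of the buyer price is qs = 1874.8 + 6p_b.
Market clearing requires 2683.3 - 9p_b = 1874.8 + 6p_b; hence 808.5 = 15p_b and p_b = 53.9.
Then p_s = 53.9 - 3 = 50.9 and q = 2683.3 - 9(53.9) = 2198.2.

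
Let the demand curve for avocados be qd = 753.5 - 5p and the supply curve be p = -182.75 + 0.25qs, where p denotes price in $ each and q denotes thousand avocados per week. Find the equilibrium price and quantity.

Solving each curve for q: qs = 731 + 4p.
Equating demand and supply, 753.5 - 5p = 731 + 4p gives 9p = 22.5, so p* = 2.5.
Then q* = 753.5 - 5(2.5) = 741.

p* = 2.5, q* = 741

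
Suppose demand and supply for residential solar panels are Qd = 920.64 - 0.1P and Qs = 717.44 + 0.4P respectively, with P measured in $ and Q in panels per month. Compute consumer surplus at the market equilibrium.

Consumer surplus = 3872000

The market clears where 920.64 - 0.1P = 717.44 + 0.4P. Rearranging, 0.5P = 203.2, hence P* = 406.4.
Then Q* = 920.64 - 0.1(406.4) = 880.
Demand choke price (Qd = 0): P = 920.64/0.1 = 9206.4. Consumer surplus = ½ × (9206.4 - 406.4) × 880 = 3872000.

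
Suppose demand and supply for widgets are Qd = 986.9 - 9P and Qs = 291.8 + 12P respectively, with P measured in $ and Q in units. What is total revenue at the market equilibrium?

Total revenue = 22805.9

Set Qd = Qs: 986.9 - 9P = 291.8 + 12P, so 695.1 = 21P and P* = 33.1.
Then Q* = 986.9 - 9(33.1) = 689.
Total revenue = P* × Q* = 33.1 × 689 = 22805.9.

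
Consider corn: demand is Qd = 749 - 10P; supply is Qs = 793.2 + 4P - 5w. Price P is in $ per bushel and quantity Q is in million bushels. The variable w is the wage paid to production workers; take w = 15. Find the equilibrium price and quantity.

With w = 15, supply is Qs = 718.2 + 4P.
Set Qd = Qs: 749 - 10P = 718.2 + 4P, so 30.8 = 14P and P* = 2.2.
Substitute back: Q* = 749 - 10(2.2) = 727.

P* = 2.2, Q* = 727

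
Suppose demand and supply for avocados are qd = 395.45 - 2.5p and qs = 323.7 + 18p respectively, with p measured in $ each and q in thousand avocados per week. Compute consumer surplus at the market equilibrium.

Consumer surplus = 29907.378

The market clears where 395.45 - 2.5p = 323.7 + 18p. Rearranging, 20.5p = 71.75, hence p* = 3.5.
Plugging p* into demand: q* = 395.45 - 2.5(3.5) = 386.7.
Demand choke price (qd = 0): p = 395.45/2.5 = 158.18. Consumer surplus = ½ × (158.18 - 3.5) × 386.7 = 29907.378.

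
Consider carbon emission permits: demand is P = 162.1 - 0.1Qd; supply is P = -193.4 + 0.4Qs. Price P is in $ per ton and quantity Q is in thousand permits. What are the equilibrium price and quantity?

Inverting to quantity form: Qd = 1621 - 10P and Qs = 483.5 + 2.5P.
Set Qd = Qs: 1621 - 10P = 483.5 + 2.5P, so 1137.5 = 12.5P and P* = 91.
Plugging P* into demand: Q* = 1621 - 10(91) = 711.

P* = 91, Q* = 711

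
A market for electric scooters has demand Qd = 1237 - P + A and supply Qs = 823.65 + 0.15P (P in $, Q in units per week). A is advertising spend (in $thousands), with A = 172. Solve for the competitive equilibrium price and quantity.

With A = 172, demand is Qd = 1409 - P.
Set Qd = Qs: 1409 - P = 823.65 + 0.15P, so 585.35 = 1.15P and P* = 509.
Substitute back: Q* = 1409 - 509 = 900.

P* = 509, Q* = 900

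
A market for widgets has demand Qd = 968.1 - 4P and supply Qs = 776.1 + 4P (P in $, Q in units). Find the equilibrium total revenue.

Total revenue = 20930.4

Set Qd = Qs: 968.1 - 4P = 776.1 + 4P, so 192 = 8P and P* = 24.
Then Q* = 968.1 - 4(24) = 872.1.
Total revenue = P* × Q* = 24 × 872.1 = 20930.4.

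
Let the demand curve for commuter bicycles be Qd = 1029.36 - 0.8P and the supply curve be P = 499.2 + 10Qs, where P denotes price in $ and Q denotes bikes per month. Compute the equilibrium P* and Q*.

Solving each curve for Q: Qs = -49.92 + 0.1P.
Set Qd = Qs: 1029.36 - 0.8P = -49.92 + 0.1P, so 1079.28 = 0.9P and P* = 1199.2.
Plugging P* into demand: Q* = 1029.36 - 0.8(1199.2) = 70.

P* = 1199.2, Q* = 70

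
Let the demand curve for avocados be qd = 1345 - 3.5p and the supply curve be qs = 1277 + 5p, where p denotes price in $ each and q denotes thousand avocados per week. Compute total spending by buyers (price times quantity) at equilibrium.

Total spending by buyers = 10536

Set qd = qs: 1345 - 3.5p = 1277 + 5p, so 68 = 8.5p and p* = 8.
Substitute back: q* = 1345 - 3.5(8) = 1317.
Total spending by buyers = p* × q* = 8 × 1317 = 10536.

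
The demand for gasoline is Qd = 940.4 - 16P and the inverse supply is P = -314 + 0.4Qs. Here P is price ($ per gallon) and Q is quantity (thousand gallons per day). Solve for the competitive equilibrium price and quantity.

Rewriting in direct form: Qs = 785 + 2.5P.
Set Qd = Qs: 940.4 - 16P = 785 + 2.5P, so 155.4 = 18.5P and P* = 8.4.
From the demand curve, Q* = 940.4 - 16(8.4) = 806.

P* = 8.4, Q* = 806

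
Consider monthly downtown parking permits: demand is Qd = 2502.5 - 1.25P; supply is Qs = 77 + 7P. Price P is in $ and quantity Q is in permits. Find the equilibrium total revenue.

Set Qd = Qs: 2502.5 - 1.25P = 77 + 7P, so 2425.5 = 8.25P and P* = 294.
Substitute back: Q* = 2502.5 - 1.25(294) = 2135.
Total revenue = P* × Q* = 294 × 2135 = 627690.

Total revenue = 627690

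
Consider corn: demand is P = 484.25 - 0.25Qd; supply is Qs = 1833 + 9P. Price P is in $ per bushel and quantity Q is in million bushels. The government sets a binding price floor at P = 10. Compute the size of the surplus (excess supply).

Surplus = 26

Solving each curve for Q: Qd = 1937 - 4P.
With P fixed at 10, quantity demanded is 1897 and quantity supplied is 1923.
Surplus = Qs - Qd = 1923 - 1897 = 26.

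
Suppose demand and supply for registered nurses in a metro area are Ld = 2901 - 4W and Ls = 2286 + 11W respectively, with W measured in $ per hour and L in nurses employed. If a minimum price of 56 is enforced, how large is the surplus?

Surplus = 225

At W = 56: Ld = 2677 and Ls = 2902.
Surplus = Ls - Ld = 2902 - 2677 = 225.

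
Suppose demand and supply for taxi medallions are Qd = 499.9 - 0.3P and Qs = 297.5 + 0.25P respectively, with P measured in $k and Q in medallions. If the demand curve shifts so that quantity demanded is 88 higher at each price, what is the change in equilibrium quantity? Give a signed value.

Equating demand and supply, 499.9 - 0.3P = 297.5 + 0.25P gives 0.55P = 202.4, so P* = 368.
From the demand curve, Q* = 499.9 - 0.3(368) = 389.5.
After the shift, demand is Qd = 587.9 - 0.3P.
The new intersection has 290.4 = 0.55P, i.e. P = 528, Q = 429.5.
ΔQ = 429.5 - 389.5 = 40.

ΔQ = 40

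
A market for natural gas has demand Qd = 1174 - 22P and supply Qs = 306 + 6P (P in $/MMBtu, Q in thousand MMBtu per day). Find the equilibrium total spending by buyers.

Set Qd = Qs: 1174 - 22P = 306 + 6P, so 868 = 28P and P* = 31.
Substitute back: Q* = 1174 - 22(31) = 492.
Total spending by buyers = P* × Q* = 31 × 492 = 15252.

Total spending by buyers = 15252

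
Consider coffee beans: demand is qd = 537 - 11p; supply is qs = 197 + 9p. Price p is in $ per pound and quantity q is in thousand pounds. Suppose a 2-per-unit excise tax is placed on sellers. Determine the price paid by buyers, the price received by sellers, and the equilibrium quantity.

The tax drives a wedge p_b - p_s = 2. Substituting p_s = p_b - 2 into supply: qs = 179 + 9p_b.
Set qd = qs: 537 - 11p_b = 179 + 9p_b, so 358 = 20p_b and p_b = 17.9.
Then p_s = 17.9 - 2 = 15.9 and q = 537 - 11(17.9) = 340.1.

p_b = 17.9, p_s = 15.9, q = 340.1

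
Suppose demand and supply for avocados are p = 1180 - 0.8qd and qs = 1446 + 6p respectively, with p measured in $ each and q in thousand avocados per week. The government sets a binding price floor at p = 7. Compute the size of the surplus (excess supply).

Surplus = 21.75

Inverting to quantity form: qd = 1475 - 1.25p.
With p fixed at 7, quantity demanded is 1466.25 and quantity supplied is 1488.
Surplus = qs - qd = 1488 - 1466.25 = 21.75.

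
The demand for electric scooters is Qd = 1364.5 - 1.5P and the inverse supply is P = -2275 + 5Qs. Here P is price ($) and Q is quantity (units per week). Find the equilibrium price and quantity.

In direct form, Qs = 455 + 0.2P.
The market clears where 1364.5 - 1.5P = 455 + 0.2P. Rearranging, 1.7P = 909.5, hence P* = 535.
Substitute back: Q* = 1364.5 - 1.5(535) = 562.

P* = 535, Q* = 562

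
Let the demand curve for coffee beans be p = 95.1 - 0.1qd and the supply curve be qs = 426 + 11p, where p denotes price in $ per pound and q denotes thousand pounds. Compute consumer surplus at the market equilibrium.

Rewriting in direct form: qd = 951 - 10p.
Equating demand and supply, 951 - 10p = 426 + 11p gives 21p = 525, so p* = 25.
Substitute back: q* = 951 - 10(25) = 701.
Demand choke price (qd = 0): p = 951/10 = 95.1. Consumer surplus = ½ × (95.1 - 25) × 701 = 24570.05.

Consumer surplus = 24570.05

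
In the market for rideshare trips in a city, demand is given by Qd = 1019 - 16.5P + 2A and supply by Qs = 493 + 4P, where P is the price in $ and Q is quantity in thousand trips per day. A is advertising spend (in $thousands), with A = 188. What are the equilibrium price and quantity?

With A = 188, demand is Qd = 1395 - 16.5P.
The market clears where 1395 - 16.5P = 493 + 4P. Rearranging, 20.5P = 902, hence P* = 44.
Plugging P* into demand: Q* = 1395 - 16.5(44) = 669.

P* = 44, Q* = 669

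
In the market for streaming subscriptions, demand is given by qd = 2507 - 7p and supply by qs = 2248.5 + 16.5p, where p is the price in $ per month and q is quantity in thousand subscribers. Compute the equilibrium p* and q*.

p* = 11, q* = 2430

The market clears where 2507 - 7p = 2248.5 + 16.5p. Rearranging, 23.5p = 258.5, hence p* = 11.
Substitute back: q* = 2507 - 7(11) = 2430.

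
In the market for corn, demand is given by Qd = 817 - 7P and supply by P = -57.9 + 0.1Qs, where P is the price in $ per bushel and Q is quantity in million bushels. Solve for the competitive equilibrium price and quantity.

P* = 14, Q* = 719

In direct form, Qs = 579 + 10P.
The market clears where 817 - 7P = 579 + 10P. Rearranging, 17P = 238, hence P* = 14.
Plugging P* into demand: Q* = 817 - 7(14) = 719.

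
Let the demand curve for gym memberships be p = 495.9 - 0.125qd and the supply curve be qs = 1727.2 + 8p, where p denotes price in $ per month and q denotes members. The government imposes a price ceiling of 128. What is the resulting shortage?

In direct form, qd = 3967.2 - 8p.
Evaluating both curves at the ceiling price 128 gives qd = 2943.2, qs = 2751.2.
Shortage = qd - qs = 2943.2 - 2751.2 = 192.

Shortage = 192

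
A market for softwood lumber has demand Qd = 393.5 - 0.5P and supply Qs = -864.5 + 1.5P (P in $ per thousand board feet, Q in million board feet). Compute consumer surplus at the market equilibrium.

At equilibrium Qd = Qs, so 393.5 - 0.5P = -864.5 + 1.5P; collecting terms, 1258 = 2P and P* = 629.
Then Q* = 393.5 - 0.5(629) = 79.
Demand choke price (Qd = 0): P = 393.5/0.5 = 787. Consumer surplus = ½ × (787 - 629) × 79 = 6241.

Consumer surplus = 6241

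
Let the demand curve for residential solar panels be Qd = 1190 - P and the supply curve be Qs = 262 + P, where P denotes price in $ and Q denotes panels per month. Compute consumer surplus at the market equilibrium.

Set Qd = Qs: 1190 - P = 262 + P, so 928 = 2P and P* = 464.
Then Q* = 1190 - 464 = 726.
Demand choke price (Qd = 0): P = 1190. Consumer surplus = ½ × (1190 - 464) × 726 = 263538.

Consumer surplus = 263538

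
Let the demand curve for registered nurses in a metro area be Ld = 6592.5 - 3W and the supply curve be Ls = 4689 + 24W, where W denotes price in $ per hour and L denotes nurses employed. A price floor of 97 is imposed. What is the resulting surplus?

Evaluating both curves at the floor price 97 gives Ld = 6301.5, Ls = 7017.
Surplus = Ls - Ld = 7017 - 6301.5 = 715.5.

Surplus = 715.5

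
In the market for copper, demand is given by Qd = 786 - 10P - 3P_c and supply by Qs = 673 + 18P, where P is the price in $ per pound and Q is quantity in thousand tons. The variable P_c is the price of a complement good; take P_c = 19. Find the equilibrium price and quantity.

P* = 2, Q* = 709

With P_c = 19, demand is Qd = 729 - 10P.
The market clears where 729 - 10P = 673 + 18P. Rearranging, 28P = 56, hence P* = 2.
Substitute back: Q* = 729 - 10(2) = 709.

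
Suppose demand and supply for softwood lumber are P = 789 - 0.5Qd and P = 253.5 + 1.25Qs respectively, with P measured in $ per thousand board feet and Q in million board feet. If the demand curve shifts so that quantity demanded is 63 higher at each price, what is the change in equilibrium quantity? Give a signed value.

ΔQ = 18

Solving each curve for Q: Qd = 1578 - 2P and Qs = -202.8 + 0.8P.
The market clears where 1578 - 2P = -202.8 + 0.8P. Rearranging, 2.8P = 1780.8, hence P* = 636.
Substitute back: Q* = 1578 - 2(636) = 306.
After the shift, demand is Qd = 1641 - 2P.
New equilibrium: 1843.8 = 2.8P, so P = 658.5 and Q = 324.
ΔQ = 324 - 306 = 18.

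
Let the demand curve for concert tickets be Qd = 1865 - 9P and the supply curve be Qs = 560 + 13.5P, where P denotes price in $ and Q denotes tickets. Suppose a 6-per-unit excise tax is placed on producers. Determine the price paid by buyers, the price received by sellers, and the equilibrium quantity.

The tax drives a wedge P_b - P_s = 6. Substituting P_s = P_b - 6 into supply: Qs = 479 + 13.5P_b.
Equate demand and the shifted supply: 1865 - 9P_b = 479 + 13.5P_b, giving 22.5P_b = 1386, so P_b = 61.6.
So P_s = 55.6 and the quantity traded is Q = 1865 - 9(61.6) = 1310.6.

P_b = 61.6, P_s = 55.6, Q = 1310.6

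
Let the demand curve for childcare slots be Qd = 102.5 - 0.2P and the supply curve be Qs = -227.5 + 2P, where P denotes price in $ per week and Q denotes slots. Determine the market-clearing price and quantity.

Set Qd = Qs: 102.5 - 0.2P = -227.5 + 2P, so 330 = 2.2P and P* = 150.
From the demand curve, Q* = 102.5 - 0.2(150) = 72.5.

P* = 150, Q* = 72.5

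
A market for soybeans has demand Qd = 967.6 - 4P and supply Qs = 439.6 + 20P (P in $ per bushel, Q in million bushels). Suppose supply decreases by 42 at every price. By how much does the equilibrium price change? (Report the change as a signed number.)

Set Qd = Qs: 967.6 - 4P = 439.6 + 20P, so 528 = 24P and P* = 22.
Substitute back: Q* = 967.6 - 4(22) = 879.6.
After the shift, supply is Qs = 397.6 + 20P.
New equilibrium: 570 = 24P, so P = 23.75 and Q = 872.6.
ΔP = 23.75 - 22 = 1.75.

ΔP = 1.75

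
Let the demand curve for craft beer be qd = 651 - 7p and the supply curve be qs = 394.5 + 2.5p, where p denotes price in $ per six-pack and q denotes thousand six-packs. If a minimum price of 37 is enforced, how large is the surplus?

At p = 37: qd = 392 and qs = 487.
Surplus = qs - qd = 487 - 392 = 95.

Surplus = 95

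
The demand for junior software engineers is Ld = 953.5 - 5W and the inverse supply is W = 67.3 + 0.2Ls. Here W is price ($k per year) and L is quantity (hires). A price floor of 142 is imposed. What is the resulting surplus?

Inverting to quantity form: Ls = -336.5 + 5W.
At W = 142: Ld = 243.5 and Ls = 373.5.
Surplus = Ls - Ld = 373.5 - 243.5 = 130.

Surplus = 130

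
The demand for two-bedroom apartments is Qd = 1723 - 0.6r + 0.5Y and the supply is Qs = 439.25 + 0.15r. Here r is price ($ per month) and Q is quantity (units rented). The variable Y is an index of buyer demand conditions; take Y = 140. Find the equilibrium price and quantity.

r* = 1805, Q* = 710

With Y = 140, demand is Qd = 1793 - 0.6r.
Equating demand and supply, 1793 - 0.6r = 439.25 + 0.15r gives 0.75r = 1353.75, so r* = 1805.
From the demand curve, Q* = 1793 - 0.6(1805) = 710.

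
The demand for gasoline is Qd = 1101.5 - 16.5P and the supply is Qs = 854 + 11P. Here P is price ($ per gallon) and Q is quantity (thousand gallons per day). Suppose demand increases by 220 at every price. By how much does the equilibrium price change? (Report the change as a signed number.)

ΔP = 8

Set Qd = Qs: 1101.5 - 16.5P = 854 + 11P, so 247.5 = 27.5P and P* = 9.
Substitute back: Q* = 1101.5 - 16.5(9) = 953.
After the shift, demand is Qd = 1321.5 - 16.5P.
The new intersection has 467.5 = 27.5P, i.e. P = 17, Q = 1041.
ΔP = 17 - 9 = 8.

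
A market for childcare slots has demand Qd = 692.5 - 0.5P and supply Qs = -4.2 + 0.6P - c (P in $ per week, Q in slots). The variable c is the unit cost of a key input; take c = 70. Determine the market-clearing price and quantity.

With c = 70, supply is Qs = -74.2 + 0.6P.
At equilibrium Qd = Qs, so 692.5 - 0.5P = -74.2 + 0.6P; collecting terms, 766.7 = 1.1P and P* = 697.
Substitute back: Q* = 692.5 - 0.5(697) = 344.

P* = 697, Q* = 344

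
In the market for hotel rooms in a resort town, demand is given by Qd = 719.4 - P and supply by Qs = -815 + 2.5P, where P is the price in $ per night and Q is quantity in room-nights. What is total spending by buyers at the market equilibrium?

Set Qd = Qs: 719.4 - P = -815 + 2.5P, so 1534.4 = 3.5P and P* = 438.4.
From the demand curve, Q* = 719.4 - 438.4 = 281.
Total spending by buyers = P* × Q* = 438.4 × 281 = 123190.4.

Total spending by buyers = 123190.4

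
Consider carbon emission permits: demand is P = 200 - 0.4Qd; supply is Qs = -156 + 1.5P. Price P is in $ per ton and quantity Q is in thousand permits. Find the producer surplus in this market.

Producer surplus = 2700

Rewriting in direct form: Qd = 500 - 2.5P.
Set Qd = Qs: 500 - 2.5P = -156 + 1.5P, so 656 = 4P and P* = 164.
Substitute back: Q* = 500 - 2.5(164) = 90.
Supply choke price (Qs = 0): P = 104. Producer surplus = ½ × (164 - 104) × 90 = 2700.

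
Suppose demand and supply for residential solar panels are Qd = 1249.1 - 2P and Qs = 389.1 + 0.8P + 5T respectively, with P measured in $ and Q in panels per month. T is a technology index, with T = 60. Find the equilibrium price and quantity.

With T = 60, supply is Qs = 689.1 + 0.8P.
At equilibrium Qd = Qs, so 1249.1 - 2P = 689.1 + 0.8P; collecting terms, 560 = 2.8P and P* = 200.
Substitute back: Q* = 1249.1 - 2(200) = 849.1.

P* = 200, Q* = 849.1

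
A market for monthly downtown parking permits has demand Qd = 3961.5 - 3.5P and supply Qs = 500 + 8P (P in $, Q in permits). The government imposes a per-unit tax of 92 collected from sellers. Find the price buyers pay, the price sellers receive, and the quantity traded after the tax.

With a tax of 92 on sellers, they supply based on the net price P_s = P_b - 92, so Qs = -236 + 8P_b.
Market clearing requires 3961.5 - 3.5P_b = -236 + 8P_b; hence 4197.5 = 11.5P_b and P_b = 365.
Then P_s = 365 - 92 = 273 and Q = 3961.5 - 3.5(365) = 2684.

P_b = 365, P_s = 273, Q = 2684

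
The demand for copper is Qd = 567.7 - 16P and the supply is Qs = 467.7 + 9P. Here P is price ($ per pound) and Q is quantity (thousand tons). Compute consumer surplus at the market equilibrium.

At equilibrium Qd = Qs, so 567.7 - 16P = 467.7 + 9P; collecting terms, 100 = 25P and P* = 4.
From the demand curve, Q* = 567.7 - 16(4) = 503.7.
Demand choke price (Qd = 0): P = 567.7/16 = 35.48125. Consumer surplus = ½ × (35.48125 - 4) × 503.7 = 7928.5528125.

Consumer surplus = 7928.5528125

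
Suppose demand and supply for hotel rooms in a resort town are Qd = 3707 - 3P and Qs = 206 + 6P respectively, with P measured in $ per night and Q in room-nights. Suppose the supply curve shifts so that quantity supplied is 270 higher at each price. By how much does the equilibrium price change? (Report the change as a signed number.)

The market clears where 3707 - 3P = 206 + 6P. Rearranging, 9P = 3501, hence P* = 389.
Substitute back: Q* = 3707 - 3(389) = 2540.
After the shift, supply is Qs = 476 + 6P.
The new intersection has 3231 = 9P, i.e. P = 359, Q = 2630.
ΔP = 359 - 389 = -30.

ΔP = -30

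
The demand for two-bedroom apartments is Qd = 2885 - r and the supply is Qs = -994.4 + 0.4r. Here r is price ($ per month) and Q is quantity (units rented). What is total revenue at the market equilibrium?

Total revenue = 315894

Equating demand and supply, 2885 - r = -994.4 + 0.4r gives 1.4r = 3879.4, so r* = 2771.
Plugging r* into demand: Q* = 2885 - 2771 = 114.
Total revenue = r* × Q* = 2771 × 114 = 315894.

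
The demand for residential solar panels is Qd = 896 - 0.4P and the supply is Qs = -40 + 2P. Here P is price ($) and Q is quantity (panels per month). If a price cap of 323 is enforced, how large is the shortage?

Shortage = 160.8

Evaluating both curves at the ceiling price 323 gives Qd = 766.8, Qs = 606.
Shortage = Qd - Qs = 766.8 - 606 = 160.8.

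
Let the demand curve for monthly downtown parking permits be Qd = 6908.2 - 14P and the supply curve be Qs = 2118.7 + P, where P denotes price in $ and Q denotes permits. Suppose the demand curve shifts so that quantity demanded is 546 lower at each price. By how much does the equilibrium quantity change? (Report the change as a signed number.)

ΔQ = -36.4

Equating demand and supply, 6908.2 - 14P = 2118.7 + P gives 15P = 4789.5, so P* = 319.3.
From the demand curve, Q* = 6908.2 - 14(319.3) = 2438.
After the shift, demand is Qd = 6362.2 - 14P.
The new intersection has 4243.5 = 15P, i.e. P = 282.9, Q = 2401.6.
ΔQ = 2401.6 - 2438 = -36.4.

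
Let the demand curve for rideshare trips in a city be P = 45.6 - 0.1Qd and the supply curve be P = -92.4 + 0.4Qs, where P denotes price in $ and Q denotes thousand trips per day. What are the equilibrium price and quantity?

Solving each curve for Q: Qd = 456 - 10P and Qs = 231 + 2.5P.
Equating demand and supply, 456 - 10P = 231 + 2.5P gives 12.5P = 225, so P* = 18.
Plugging P* into demand: Q* = 456 - 10(18) = 276.

P* = 18, Q* = 276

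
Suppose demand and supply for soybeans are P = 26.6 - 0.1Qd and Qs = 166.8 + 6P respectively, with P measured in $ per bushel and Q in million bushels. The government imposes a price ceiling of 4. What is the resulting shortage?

Shortage = 35.2

Rewriting in direct form: Qd = 266 - 10P.
With P fixed at 4, quantity demanded is 226 and quantity supplied is 190.8.
Shortage = Qd - Qs = 226 - 190.8 = 35.2.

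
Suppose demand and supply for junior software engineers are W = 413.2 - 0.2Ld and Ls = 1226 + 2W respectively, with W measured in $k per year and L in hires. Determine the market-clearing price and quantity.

W* = 120, L* = 1466

Rewriting in direct form: Ld = 2066 - 5W.
The market clears where 2066 - 5W = 1226 + 2W. Rearranging, 7W = 840, hence W* = 120.
Substitute back: L* = 2066 - 5(120) = 1466.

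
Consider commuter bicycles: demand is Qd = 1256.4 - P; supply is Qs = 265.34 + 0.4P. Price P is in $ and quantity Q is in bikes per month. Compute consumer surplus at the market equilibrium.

Equating demand and supply, 1256.4 - P = 265.34 + 0.4P gives 1.4P = 991.06, so P* = 707.9.
Then Q* = 1256.4 - 707.9 = 548.5.
Demand choke price (Qd = 0): P = 1256.4. Consumer surplus = ½ × (1256.4 - 707.9) × 548.5 = 150426.125.

Consumer surplus = 150426.125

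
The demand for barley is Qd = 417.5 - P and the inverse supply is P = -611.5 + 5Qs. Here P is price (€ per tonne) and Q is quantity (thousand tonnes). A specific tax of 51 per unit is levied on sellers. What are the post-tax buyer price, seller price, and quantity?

P_b = 254.5, P_s = 203.5, Q = 163

In direct form, Qs = 122.3 + 0.2P.
The tax drives a wedge P_b - P_s = 51. Substituting P_s = P_b - 51 into supply: Qs = 112.1 + 0.2P_b.
Set Qd = Qs: 417.5 - P_b = 112.1 + 0.2P_b, so 305.4 = 1.2P_b and P_b = 254.5.
So P_s = 203.5 and the quantity traded is Q = 417.5 - 254.5 = 163.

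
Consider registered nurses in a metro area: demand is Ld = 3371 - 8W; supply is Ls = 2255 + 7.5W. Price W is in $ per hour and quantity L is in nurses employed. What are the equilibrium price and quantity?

At equilibrium Ld = Ls, so 3371 - 8W = 2255 + 7.5W; collecting terms, 1116 = 15.5W and W* = 72.
Substitute back: L* = 3371 - 8(72) = 2795.

W* = 72, L* = 2795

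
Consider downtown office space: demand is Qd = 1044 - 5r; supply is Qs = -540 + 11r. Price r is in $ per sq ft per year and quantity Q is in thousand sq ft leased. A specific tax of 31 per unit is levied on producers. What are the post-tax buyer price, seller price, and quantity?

Producers keep r_s = r_b - 31 per unit, so supply in terms of the buyer price is Qs = -881 + 11r_b.
Set Qd = Qs: 1044 - 5r_b = -881 + 11r_b, so 1925 = 16r_b and r_b = 120.3125.
So r_s = 89.3125 and the quantity traded is Q = 1044 - 5(120.3125) = 442.4375.

r_b = 120.3125, r_s = 89.3125, Q = 442.4375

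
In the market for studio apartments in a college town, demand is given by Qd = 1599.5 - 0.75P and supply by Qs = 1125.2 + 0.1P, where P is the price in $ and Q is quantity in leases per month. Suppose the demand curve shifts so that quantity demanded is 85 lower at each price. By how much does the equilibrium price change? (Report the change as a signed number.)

ΔP = -100

At equilibrium Qd = Qs, so 1599.5 - 0.75P = 1125.2 + 0.1P; collecting terms, 474.3 = 0.85P and P* = 558.
From the demand curve, Q* = 1599.5 - 0.75(558) = 1181.
After the shift, demand is Qd = 1514.5 - 0.75P.
Re-solving, 0.85P = 389.3 gives P = 458 and Q = 1171.
ΔP = 458 - 558 = -100.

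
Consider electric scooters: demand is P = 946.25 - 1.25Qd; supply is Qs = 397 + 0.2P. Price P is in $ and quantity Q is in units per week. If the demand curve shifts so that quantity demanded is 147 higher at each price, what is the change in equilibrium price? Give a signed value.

Solving each curve for Q: Qd = 757 - 0.8P.
The market clears where 757 - 0.8P = 397 + 0.2P. Rearranging, P = 360, hence P* = 360.
Then Q* = 757 - 0.8(360) = 469.
After the shift, demand is Qd = 904 - 0.8P.
The new intersection has 507 = P, i.e. P = 507, Q = 498.4.
ΔP = 507 - 360 = 147.

ΔP = 147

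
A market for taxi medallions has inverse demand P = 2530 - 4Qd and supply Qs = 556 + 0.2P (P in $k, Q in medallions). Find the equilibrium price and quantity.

P* = 170, Q* = 590

Rewriting in direct form: Qd = 632.5 - 0.25P.
At equilibrium Qd = Qs, so 632.5 - 0.25P = 556 + 0.2P; collecting terms, 76.5 = 0.45P and P* = 170.
Then Q* = 632.5 - 0.25(170) = 590.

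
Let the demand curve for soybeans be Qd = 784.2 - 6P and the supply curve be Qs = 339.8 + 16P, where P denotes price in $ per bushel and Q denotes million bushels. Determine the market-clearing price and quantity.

Equating demand and supply, 784.2 - 6P = 339.8 + 16P gives 22P = 444.4, so P* = 20.2.
Substitute back: Q* = 784.2 - 6(20.2) = 663.

P* = 20.2, Q* = 663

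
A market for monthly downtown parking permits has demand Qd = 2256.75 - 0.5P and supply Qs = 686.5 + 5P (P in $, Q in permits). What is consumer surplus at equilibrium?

Equating demand and supply, 2256.75 - 0.5P = 686.5 + 5P gives 5.5P = 1570.25, so P* = 285.5.
Plugging P* into demand: Q* = 2256.75 - 0.5(285.5) = 2114.
Demand choke price (Qd = 0): P = 2256.75/0.5 = 4513.5. Consumer surplus = ½ × (4513.5 - 285.5) × 2114 = 4468996.

Consumer surplus = 4468996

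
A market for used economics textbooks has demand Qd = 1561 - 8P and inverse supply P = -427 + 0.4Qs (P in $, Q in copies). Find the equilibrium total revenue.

Total revenue = 55695

Rewriting in direct form: Qs = 1067.5 + 2.5P.
The market clears where 1561 - 8P = 1067.5 + 2.5P. Rearranging, 10.5P = 493.5, hence P* = 47.
Plugging P* into demand: Q* = 1561 - 8(47) = 1185.
Total revenue = P* × Q* = 47 × 1185 = 55695.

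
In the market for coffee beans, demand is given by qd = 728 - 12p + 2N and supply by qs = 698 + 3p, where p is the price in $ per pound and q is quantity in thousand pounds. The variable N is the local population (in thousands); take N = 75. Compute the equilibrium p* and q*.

With N = 75, demand is qd = 878 - 12p.
Set qd = qs: 878 - 12p = 698 + 3p, so 180 = 15p and p* = 12.
Substitute back: q* = 878 - 12(12) = 734.

p* = 12, q* = 734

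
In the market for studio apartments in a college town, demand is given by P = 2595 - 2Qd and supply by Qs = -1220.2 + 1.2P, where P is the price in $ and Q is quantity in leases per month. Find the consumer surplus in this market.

Inverting to quantity form: Qd = 1297.5 - 0.5P.
Equating demand and supply, 1297.5 - 0.5P = -1220.2 + 1.2P gives 1.7P = 2517.7, so P* = 1481.
Then Q* = 1297.5 - 0.5(1481) = 557.
Demand choke price (Qd = 0): P = 1297.5/0.5 = 2595. Consumer surplus = ½ × (2595 - 1481) × 557 = 310249.

Consumer surplus = 310249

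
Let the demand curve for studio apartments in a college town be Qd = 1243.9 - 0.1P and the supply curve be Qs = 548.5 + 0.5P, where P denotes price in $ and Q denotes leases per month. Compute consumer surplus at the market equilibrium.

Consumer surplus = 6361920

Equating demand and supply, 1243.9 - 0.1P = 548.5 + 0.5P gives 0.6P = 695.4, so P* = 1159.
Then Q* = 1243.9 - 0.1(1159) = 1128.
Demand choke price (Qd = 0): P = 1243.9/0.1 = 12439. Consumer surplus = ½ × (12439 - 1159) × 1128 = 6361920.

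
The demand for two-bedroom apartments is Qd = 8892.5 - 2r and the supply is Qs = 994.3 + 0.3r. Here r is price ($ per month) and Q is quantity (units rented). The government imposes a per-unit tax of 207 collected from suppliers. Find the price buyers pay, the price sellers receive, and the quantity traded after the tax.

r_b = 3461, r_s = 3254, Q = 1970.5

The tax drives a wedge r_b - r_s = 207. Substituting r_s = r_b - 207 into supply: Qs = 932.2 + 0.3r_b.
Equate demand and the shifted supply: 8892.5 - 2r_b = 932.2 + 0.3r_b, giving 2.3r_b = 7960.3, so r_b = 3461.
So r_s = 3254 and the quantity traded is Q = 8892.5 - 2(3461) = 1970.5.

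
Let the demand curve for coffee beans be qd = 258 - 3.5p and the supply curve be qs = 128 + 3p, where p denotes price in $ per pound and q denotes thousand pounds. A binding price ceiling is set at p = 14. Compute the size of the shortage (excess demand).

With p fixed at 14, quantity demanded is 209 and quantity supplied is 170.
Shortage = qd - qs = 209 - 170 = 39.

Shortage = 39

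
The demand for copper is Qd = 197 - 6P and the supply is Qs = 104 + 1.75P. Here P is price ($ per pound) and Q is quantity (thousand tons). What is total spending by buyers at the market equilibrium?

Equating demand and supply, 197 - 6P = 104 + 1.75P gives 7.75P = 93, so P* = 12.
From the demand curve, Q* = 197 - 6(12) = 125.
Total spending by buyers = P* × Q* = 12 × 125 = 1500.

Total spending by buyers = 1500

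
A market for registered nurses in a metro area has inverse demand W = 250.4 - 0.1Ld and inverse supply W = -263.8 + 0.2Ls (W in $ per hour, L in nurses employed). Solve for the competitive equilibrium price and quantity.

Rewriting in direct form: Ld = 2504 - 10W and Ls = 1319 + 5W.
At equilibrium Ld = Ls, so 2504 - 10W = 1319 + 5W; collecting terms, 1185 = 15W and W* = 79.
Then L* = 2504 - 10(79) = 1714.

W* = 79, L* = 1714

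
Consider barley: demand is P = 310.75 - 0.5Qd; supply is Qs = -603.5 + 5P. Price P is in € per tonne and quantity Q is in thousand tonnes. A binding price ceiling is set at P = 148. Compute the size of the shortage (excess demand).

Rewriting in direct form: Qd = 621.5 - 2P.
Evaluating both curves at the ceiling price 148 gives Qd = 325.5, Qs = 136.5.
Shortage = Qd - Qs = 325.5 - 136.5 = 189.

Shortage = 189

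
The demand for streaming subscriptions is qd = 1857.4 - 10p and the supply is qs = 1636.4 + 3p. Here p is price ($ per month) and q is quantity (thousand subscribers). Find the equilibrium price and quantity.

p* = 17, q* = 1687.4

Equating demand and supply, 1857.4 - 10p = 1636.4 + 3p gives 13p = 221, so p* = 17.
Plugging p* into demand: q* = 1857.4 - 10(17) = 1687.4.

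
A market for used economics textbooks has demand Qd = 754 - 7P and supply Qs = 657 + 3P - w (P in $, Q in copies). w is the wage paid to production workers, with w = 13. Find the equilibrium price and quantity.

With w = 13, supply is Qs = 644 + 3P.
Equating demand and supply, 754 - 7P = 644 + 3P gives 10P = 110, so P* = 11.
Then Q* = 754 - 7(11) = 677.

P* = 11, Q* = 677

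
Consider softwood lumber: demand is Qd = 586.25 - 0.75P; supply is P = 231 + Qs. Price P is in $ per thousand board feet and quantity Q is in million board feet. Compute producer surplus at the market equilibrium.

In direct form, Qs = -231 + P.
Set Qd = Qs: 586.25 - 0.75P = -231 + P, so 817.25 = 1.75P and P* = 467.
Plugging P* into demand: Q* = 586.25 - 0.75(467) = 236.
Supply choke price (Qs = 0): P = 231. Producer surplus = ½ × (467 - 231) × 236 = 27848.

Producer surplus = 27848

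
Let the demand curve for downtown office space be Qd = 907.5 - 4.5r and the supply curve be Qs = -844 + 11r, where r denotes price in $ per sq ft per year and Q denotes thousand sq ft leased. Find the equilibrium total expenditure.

Total expenditure = 45087

At equilibrium Qd = Qs, so 907.5 - 4.5r = -844 + 11r; collecting terms, 1751.5 = 15.5r and r* = 113.
Substitute back: Q* = 907.5 - 4.5(113) = 399.
Total expenditure = r* × Q* = 113 × 399 = 45087.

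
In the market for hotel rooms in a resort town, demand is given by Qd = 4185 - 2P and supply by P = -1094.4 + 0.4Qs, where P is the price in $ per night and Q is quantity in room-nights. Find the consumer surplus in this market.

Consumer surplus = 3134670.25

Inverting to quantity form: Qs = 2736 + 2.5P.
At equilibrium Qd = Qs, so 4185 - 2P = 2736 + 2.5P; collecting terms, 1449 = 4.5P and P* = 322.
Substitute back: Q* = 4185 - 2(322) = 3541.
Demand choke price (Qd = 0): P = 4185/2 = 2092.5. Consumer surplus = ½ × (2092.5 - 322) × 3541 = 3134670.25.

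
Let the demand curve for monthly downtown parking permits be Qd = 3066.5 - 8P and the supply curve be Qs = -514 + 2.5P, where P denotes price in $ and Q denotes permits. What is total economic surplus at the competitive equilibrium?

Total surplus = 30077.840625

The market clears where 3066.5 - 8P = -514 + 2.5P. Rearranging, 10.5P = 3580.5, hence P* = 341.
Plugging P* into demand: Q* = 3066.5 - 8(341) = 338.5.
Demand choke price = 383.3125; supply choke price = 205.6. CS = ½(383.3125 - 341)(338.5) = 7161.390625; PS = ½(341 - 205.6)(338.5) = 22916.45. Total surplus = 30077.840625.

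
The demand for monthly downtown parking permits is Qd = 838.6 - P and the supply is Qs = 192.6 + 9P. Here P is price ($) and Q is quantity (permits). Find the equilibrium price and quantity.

Set Qd = Qs: 838.6 - P = 192.6 + 9P, so 646 = 10P and P* = 64.6.
From the demand curve, Q* = 838.6 - 64.6 = 774.

P* = 64.6, Q* = 774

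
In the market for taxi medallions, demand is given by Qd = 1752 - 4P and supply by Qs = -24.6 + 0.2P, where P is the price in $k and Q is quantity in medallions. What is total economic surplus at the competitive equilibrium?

At equilibrium Qd = Qs, so 1752 - 4P = -24.6 + 0.2P; collecting terms, 1776.6 = 4.2P and P* = 423.
Plugging P* into demand: Q* = 1752 - 4(423) = 60.
Demand choke price = 438; supply choke price = 123. CS = ½(438 - 423)(60) = 450; PS = ½(423 - 123)(60) = 9000. Total surplus = 9450.

Total surplus = 9450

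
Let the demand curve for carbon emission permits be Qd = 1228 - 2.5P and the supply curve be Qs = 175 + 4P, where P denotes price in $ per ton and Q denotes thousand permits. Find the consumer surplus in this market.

Set Qd = Qs: 1228 - 2.5P = 175 + 4P, so 1053 = 6.5P and P* = 162.
Then Q* = 1228 - 2.5(162) = 823.
Demand choke price (Qd = 0): P = 1228/2.5 = 491.2. Consumer surplus = ½ × (491.2 - 162) × 823 = 135465.8.

Consumer surplus = 135465.8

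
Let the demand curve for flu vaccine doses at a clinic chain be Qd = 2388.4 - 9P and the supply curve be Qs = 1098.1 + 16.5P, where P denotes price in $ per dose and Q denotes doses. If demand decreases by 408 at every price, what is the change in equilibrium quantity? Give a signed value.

ΔQ = -264

At equilibrium Qd = Qs, so 2388.4 - 9P = 1098.1 + 16.5P; collecting terms, 1290.3 = 25.5P and P* = 50.6.
Plugging P* into demand: Q* = 2388.4 - 9(50.6) = 1933.
After the shift, demand is Qd = 1980.4 - 9P.
The new intersection has 882.3 = 25.5P, i.e. P = 34.6, Q = 1669.
ΔQ = 1669 - 1933 = -264.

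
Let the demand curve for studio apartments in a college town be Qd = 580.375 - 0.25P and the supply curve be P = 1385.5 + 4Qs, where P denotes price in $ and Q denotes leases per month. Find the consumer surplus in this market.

Consumer surplus = 27378

Rewriting in direct form: Qs = -346.375 + 0.25P.
Equating demand and supply, 580.375 - 0.25P = -346.375 + 0.25P gives 0.5P = 926.75, so P* = 1853.5.
Plugging P* into demand: Q* = 580.375 - 0.25(1853.5) = 117.
Demand choke price (Qd = 0): P = 580.375/0.25 = 2321.5. Consumer surplus = ½ × (2321.5 - 1853.5) × 117 = 27378.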